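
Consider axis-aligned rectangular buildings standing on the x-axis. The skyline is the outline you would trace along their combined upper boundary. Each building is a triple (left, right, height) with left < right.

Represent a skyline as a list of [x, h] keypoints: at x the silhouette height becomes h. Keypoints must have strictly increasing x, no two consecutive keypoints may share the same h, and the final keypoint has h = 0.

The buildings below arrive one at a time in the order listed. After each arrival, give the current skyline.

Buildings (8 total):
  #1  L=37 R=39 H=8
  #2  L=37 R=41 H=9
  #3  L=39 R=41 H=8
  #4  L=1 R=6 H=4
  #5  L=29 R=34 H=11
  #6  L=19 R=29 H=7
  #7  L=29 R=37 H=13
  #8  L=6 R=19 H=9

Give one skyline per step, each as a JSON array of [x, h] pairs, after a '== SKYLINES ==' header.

== SKYLINES ==
[[37,8],[39,0]]
[[37,9],[41,0]]
[[37,9],[41,0]]
[[1,4],[6,0],[37,9],[41,0]]
[[1,4],[6,0],[29,11],[34,0],[37,9],[41,0]]
[[1,4],[6,0],[19,7],[29,11],[34,0],[37,9],[41,0]]
[[1,4],[6,0],[19,7],[29,13],[37,9],[41,0]]
[[1,4],[6,9],[19,7],[29,13],[37,9],[41,0]]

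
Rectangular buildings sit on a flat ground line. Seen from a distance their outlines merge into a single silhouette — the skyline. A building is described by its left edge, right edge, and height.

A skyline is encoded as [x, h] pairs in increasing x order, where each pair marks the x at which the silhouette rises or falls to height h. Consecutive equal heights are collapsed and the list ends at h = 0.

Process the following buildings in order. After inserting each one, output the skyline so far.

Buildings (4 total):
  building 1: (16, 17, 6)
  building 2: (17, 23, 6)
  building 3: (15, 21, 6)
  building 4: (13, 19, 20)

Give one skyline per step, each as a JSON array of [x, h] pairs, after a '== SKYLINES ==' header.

== SKYLINES ==
[[16,6],[17,0]]
[[16,6],[23,0]]
[[15,6],[23,0]]
[[13,20],[19,6],[23,0]]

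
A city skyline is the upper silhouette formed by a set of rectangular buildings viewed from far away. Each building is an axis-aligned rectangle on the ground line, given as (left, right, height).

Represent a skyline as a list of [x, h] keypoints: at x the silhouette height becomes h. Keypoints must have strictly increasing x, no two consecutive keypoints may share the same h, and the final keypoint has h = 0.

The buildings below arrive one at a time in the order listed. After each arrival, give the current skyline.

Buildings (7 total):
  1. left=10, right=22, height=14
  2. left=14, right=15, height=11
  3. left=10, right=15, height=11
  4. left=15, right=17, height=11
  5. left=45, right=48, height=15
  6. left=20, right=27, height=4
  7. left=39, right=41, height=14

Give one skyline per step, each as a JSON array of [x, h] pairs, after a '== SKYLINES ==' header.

== SKYLINES ==
[[10,14],[22,0]]
[[10,14],[22,0]]
[[10,14],[22,0]]
[[10,14],[22,0]]
[[10,14],[22,0],[45,15],[48,0]]
[[10,14],[22,4],[27,0],[45,15],[48,0]]
[[10,14],[22,4],[27,0],[39,14],[41,0],[45,15],[48,0]]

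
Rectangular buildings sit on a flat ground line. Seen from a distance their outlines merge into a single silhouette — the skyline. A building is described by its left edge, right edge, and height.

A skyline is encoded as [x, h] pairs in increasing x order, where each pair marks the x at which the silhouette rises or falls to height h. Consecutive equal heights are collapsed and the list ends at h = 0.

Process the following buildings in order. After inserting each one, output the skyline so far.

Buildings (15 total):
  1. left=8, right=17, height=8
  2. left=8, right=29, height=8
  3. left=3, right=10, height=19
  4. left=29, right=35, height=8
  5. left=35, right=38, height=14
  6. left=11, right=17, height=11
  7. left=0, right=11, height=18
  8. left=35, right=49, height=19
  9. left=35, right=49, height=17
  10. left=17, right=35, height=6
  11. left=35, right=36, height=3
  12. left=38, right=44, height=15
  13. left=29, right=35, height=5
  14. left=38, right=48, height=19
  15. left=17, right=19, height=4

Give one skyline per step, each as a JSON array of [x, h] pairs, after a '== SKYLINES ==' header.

== SKYLINES ==
[[8,8],[17,0]]
[[8,8],[29,0]]
[[3,19],[10,8],[29,0]]
[[3,19],[10,8],[35,0]]
[[3,19],[10,8],[35,14],[38,0]]
[[3,19],[10,8],[11,11],[17,8],[35,14],[38,0]]
[[0,18],[3,19],[10,18],[11,11],[17,8],[35,14],[38,0]]
[[0,18],[3,19],[10,18],[11,11],[17,8],[35,19],[49,0]]
[[0,18],[3,19],[10,18],[11,11],[17,8],[35,19],[49,0]]
[[0,18],[3,19],[10,18],[11,11],[17,8],[35,19],[49,0]]
[[0,18],[3,19],[10,18],[11,11],[17,8],[35,19],[49,0]]
[[0,18],[3,19],[10,18],[11,11],[17,8],[35,19],[49,0]]
[[0,18],[3,19],[10,18],[11,11],[17,8],[35,19],[49,0]]
[[0,18],[3,19],[10,18],[11,11],[17,8],[35,19],[49,0]]
[[0,18],[3,19],[10,18],[11,11],[17,8],[35,19],[49,0]]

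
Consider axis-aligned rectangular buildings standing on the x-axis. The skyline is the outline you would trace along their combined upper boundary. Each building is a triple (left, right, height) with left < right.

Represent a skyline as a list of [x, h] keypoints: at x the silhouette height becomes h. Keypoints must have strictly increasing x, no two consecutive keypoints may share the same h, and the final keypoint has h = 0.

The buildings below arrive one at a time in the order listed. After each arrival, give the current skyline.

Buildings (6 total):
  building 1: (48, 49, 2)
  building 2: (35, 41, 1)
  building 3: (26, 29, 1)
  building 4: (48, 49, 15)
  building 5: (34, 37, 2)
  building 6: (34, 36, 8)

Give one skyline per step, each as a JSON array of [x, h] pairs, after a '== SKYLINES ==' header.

== SKYLINES ==
[[48,2],[49,0]]
[[35,1],[41,0],[48,2],[49,0]]
[[26,1],[29,0],[35,1],[41,0],[48,2],[49,0]]
[[26,1],[29,0],[35,1],[41,0],[48,15],[49,0]]
[[26,1],[29,0],[34,2],[37,1],[41,0],[48,15],[49,0]]
[[26,1],[29,0],[34,8],[36,2],[37,1],[41,0],[48,15],[49,0]]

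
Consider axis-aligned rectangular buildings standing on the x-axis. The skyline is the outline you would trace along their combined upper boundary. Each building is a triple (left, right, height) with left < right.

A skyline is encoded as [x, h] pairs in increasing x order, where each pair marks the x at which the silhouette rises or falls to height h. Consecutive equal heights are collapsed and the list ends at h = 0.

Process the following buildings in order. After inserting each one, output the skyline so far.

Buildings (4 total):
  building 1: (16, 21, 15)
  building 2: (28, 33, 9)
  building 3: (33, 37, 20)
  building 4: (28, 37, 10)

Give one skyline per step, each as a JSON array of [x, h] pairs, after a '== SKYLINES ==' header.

== SKYLINES ==
[[16,15],[21,0]]
[[16,15],[21,0],[28,9],[33,0]]
[[16,15],[21,0],[28,9],[33,20],[37,0]]
[[16,15],[21,0],[28,10],[33,20],[37,0]]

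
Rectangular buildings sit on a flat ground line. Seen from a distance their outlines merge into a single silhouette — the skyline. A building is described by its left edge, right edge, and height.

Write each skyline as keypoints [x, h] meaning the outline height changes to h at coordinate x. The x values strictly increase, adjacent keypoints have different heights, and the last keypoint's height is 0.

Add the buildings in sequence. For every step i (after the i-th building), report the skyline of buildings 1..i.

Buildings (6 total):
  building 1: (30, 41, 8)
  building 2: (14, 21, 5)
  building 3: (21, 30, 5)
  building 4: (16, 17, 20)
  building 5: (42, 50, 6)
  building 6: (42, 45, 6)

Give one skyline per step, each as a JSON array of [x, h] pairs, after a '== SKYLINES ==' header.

== SKYLINES ==
[[30,8],[41,0]]
[[14,5],[21,0],[30,8],[41,0]]
[[14,5],[30,8],[41,0]]
[[14,5],[16,20],[17,5],[30,8],[41,0]]
[[14,5],[16,20],[17,5],[30,8],[41,0],[42,6],[50,0]]
[[14,5],[16,20],[17,5],[30,8],[41,0],[42,6],[50,0]]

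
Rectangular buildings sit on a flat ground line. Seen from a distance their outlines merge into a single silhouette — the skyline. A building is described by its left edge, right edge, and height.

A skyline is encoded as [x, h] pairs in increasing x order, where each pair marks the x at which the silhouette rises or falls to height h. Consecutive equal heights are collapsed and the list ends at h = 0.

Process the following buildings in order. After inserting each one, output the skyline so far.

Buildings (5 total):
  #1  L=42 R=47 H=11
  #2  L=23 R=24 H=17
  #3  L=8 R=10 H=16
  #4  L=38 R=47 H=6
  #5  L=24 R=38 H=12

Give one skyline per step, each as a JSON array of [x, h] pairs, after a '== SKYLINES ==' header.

== SKYLINES ==
[[42,11],[47,0]]
[[23,17],[24,0],[42,11],[47,0]]
[[8,16],[10,0],[23,17],[24,0],[42,11],[47,0]]
[[8,16],[10,0],[23,17],[24,0],[38,6],[42,11],[47,0]]
[[8,16],[10,0],[23,17],[24,12],[38,6],[42,11],[47,0]]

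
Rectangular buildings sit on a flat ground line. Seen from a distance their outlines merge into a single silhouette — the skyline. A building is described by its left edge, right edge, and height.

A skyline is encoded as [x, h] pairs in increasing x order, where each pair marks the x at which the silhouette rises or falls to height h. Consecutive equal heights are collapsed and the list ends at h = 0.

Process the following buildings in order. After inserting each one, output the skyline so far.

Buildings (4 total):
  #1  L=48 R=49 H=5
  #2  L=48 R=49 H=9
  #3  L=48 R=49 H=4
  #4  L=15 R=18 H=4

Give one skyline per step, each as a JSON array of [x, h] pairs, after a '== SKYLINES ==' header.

== SKYLINES ==
[[48,5],[49,0]]
[[48,9],[49,0]]
[[48,9],[49,0]]
[[15,4],[18,0],[48,9],[49,0]]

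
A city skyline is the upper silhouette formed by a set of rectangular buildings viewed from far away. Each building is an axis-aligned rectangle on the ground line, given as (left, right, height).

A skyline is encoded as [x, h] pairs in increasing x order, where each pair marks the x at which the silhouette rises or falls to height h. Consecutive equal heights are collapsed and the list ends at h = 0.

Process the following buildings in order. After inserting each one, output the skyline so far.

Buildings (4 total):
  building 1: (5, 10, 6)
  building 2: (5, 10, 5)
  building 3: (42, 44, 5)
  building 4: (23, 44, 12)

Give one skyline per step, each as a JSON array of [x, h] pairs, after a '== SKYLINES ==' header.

== SKYLINES ==
[[5,6],[10,0]]
[[5,6],[10,0]]
[[5,6],[10,0],[42,5],[44,0]]
[[5,6],[10,0],[23,12],[44,0]]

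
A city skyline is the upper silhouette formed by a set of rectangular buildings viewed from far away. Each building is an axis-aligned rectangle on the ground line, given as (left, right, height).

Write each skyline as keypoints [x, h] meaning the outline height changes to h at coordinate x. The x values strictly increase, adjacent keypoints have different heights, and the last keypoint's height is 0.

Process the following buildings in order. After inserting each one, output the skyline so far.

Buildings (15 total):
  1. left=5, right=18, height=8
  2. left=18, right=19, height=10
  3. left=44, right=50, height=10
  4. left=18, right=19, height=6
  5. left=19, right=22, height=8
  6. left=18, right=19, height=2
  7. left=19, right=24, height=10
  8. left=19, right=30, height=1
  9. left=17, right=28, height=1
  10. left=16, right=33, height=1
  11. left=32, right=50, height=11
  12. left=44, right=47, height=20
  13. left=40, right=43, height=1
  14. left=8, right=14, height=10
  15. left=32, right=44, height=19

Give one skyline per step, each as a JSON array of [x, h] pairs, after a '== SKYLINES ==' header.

== SKYLINES ==
[[5,8],[18,0]]
[[5,8],[18,10],[19,0]]
[[5,8],[18,10],[19,0],[44,10],[50,0]]
[[5,8],[18,10],[19,0],[44,10],[50,0]]
[[5,8],[18,10],[19,8],[22,0],[44,10],[50,0]]
[[5,8],[18,10],[19,8],[22,0],[44,10],[50,0]]
[[5,8],[18,10],[24,0],[44,10],[50,0]]
[[5,8],[18,10],[24,1],[30,0],[44,10],[50,0]]
[[5,8],[18,10],[24,1],[30,0],[44,10],[50,0]]
[[5,8],[18,10],[24,1],[33,0],[44,10],[50,0]]
[[5,8],[18,10],[24,1],[32,11],[50,0]]
[[5,8],[18,10],[24,1],[32,11],[44,20],[47,11],[50,0]]
[[5,8],[18,10],[24,1],[32,11],[44,20],[47,11],[50,0]]
[[5,8],[8,10],[14,8],[18,10],[24,1],[32,11],[44,20],[47,11],[50,0]]
[[5,8],[8,10],[14,8],[18,10],[24,1],[32,19],[44,20],[47,11],[50,0]]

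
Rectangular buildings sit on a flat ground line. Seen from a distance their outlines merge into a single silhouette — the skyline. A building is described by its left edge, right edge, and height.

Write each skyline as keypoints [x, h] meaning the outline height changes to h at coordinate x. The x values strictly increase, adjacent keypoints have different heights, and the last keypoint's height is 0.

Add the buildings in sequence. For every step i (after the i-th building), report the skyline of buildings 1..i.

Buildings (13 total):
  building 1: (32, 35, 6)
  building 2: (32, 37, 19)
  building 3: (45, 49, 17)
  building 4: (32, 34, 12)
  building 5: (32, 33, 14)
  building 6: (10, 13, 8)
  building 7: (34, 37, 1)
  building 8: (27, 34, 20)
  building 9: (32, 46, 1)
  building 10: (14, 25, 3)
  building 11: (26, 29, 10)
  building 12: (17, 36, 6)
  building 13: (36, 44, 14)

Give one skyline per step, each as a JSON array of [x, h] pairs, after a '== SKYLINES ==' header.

== SKYLINES ==
[[32,6],[35,0]]
[[32,19],[37,0]]
[[32,19],[37,0],[45,17],[49,0]]
[[32,19],[37,0],[45,17],[49,0]]
[[32,19],[37,0],[45,17],[49,0]]
[[10,8],[13,0],[32,19],[37,0],[45,17],[49,0]]
[[10,8],[13,0],[32,19],[37,0],[45,17],[49,0]]
[[10,8],[13,0],[27,20],[34,19],[37,0],[45,17],[49,0]]
[[10,8],[13,0],[27,20],[34,19],[37,1],[45,17],[49,0]]
[[10,8],[13,0],[14,3],[25,0],[27,20],[34,19],[37,1],[45,17],[49,0]]
[[10,8],[13,0],[14,3],[25,0],[26,10],[27,20],[34,19],[37,1],[45,17],[49,0]]
[[10,8],[13,0],[14,3],[17,6],[26,10],[27,20],[34,19],[37,1],[45,17],[49,0]]
[[10,8],[13,0],[14,3],[17,6],[26,10],[27,20],[34,19],[37,14],[44,1],[45,17],[49,0]]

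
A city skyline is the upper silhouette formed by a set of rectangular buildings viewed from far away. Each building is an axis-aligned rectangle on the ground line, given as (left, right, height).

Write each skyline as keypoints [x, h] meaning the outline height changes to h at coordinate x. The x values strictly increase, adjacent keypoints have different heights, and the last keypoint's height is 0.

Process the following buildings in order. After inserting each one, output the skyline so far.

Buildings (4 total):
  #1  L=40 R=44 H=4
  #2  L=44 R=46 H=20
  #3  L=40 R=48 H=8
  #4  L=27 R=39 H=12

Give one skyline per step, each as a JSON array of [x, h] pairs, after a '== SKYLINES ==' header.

== SKYLINES ==
[[40,4],[44,0]]
[[40,4],[44,20],[46,0]]
[[40,8],[44,20],[46,8],[48,0]]
[[27,12],[39,0],[40,8],[44,20],[46,8],[48,0]]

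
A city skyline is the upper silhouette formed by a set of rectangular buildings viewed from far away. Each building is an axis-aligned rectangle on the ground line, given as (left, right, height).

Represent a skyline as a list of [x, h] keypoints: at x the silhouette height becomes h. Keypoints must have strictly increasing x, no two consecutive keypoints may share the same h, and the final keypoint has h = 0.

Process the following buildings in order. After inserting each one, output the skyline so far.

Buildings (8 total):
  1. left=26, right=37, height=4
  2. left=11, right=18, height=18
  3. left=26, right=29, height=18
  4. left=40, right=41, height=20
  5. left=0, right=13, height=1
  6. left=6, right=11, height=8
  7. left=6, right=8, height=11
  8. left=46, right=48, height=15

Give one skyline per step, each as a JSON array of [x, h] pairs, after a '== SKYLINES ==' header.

== SKYLINES ==
[[26,4],[37,0]]
[[11,18],[18,0],[26,4],[37,0]]
[[11,18],[18,0],[26,18],[29,4],[37,0]]
[[11,18],[18,0],[26,18],[29,4],[37,0],[40,20],[41,0]]
[[0,1],[11,18],[18,0],[26,18],[29,4],[37,0],[40,20],[41,0]]
[[0,1],[6,8],[11,18],[18,0],[26,18],[29,4],[37,0],[40,20],[41,0]]
[[0,1],[6,11],[8,8],[11,18],[18,0],[26,18],[29,4],[37,0],[40,20],[41,0]]
[[0,1],[6,11],[8,8],[11,18],[18,0],[26,18],[29,4],[37,0],[40,20],[41,0],[46,15],[48,0]]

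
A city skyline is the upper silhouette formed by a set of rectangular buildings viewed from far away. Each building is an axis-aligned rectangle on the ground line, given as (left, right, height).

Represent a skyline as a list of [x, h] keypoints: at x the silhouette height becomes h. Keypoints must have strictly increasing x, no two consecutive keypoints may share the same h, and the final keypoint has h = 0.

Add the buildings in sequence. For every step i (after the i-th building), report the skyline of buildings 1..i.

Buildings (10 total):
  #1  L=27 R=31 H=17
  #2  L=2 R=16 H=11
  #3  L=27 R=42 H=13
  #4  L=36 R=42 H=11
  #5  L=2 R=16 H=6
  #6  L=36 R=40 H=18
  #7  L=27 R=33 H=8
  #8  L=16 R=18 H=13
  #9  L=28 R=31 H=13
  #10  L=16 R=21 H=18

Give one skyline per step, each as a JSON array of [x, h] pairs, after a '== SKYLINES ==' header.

== SKYLINES ==
[[27,17],[31,0]]
[[2,11],[16,0],[27,17],[31,0]]
[[2,11],[16,0],[27,17],[31,13],[42,0]]
[[2,11],[16,0],[27,17],[31,13],[42,0]]
[[2,11],[16,0],[27,17],[31,13],[42,0]]
[[2,11],[16,0],[27,17],[31,13],[36,18],[40,13],[42,0]]
[[2,11],[16,0],[27,17],[31,13],[36,18],[40,13],[42,0]]
[[2,11],[16,13],[18,0],[27,17],[31,13],[36,18],[40,13],[42,0]]
[[2,11],[16,13],[18,0],[27,17],[31,13],[36,18],[40,13],[42,0]]
[[2,11],[16,18],[21,0],[27,17],[31,13],[36,18],[40,13],[42,0]]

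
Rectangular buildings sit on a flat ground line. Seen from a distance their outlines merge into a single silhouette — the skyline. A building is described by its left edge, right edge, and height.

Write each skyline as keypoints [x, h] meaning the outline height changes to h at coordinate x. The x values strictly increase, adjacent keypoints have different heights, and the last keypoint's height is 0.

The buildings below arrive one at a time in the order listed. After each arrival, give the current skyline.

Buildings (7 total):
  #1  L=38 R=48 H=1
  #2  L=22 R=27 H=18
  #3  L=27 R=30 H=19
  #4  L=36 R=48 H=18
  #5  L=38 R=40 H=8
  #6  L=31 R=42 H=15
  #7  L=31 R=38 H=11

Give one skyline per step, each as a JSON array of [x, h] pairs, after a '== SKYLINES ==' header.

== SKYLINES ==
[[38,1],[48,0]]
[[22,18],[27,0],[38,1],[48,0]]
[[22,18],[27,19],[30,0],[38,1],[48,0]]
[[22,18],[27,19],[30,0],[36,18],[48,0]]
[[22,18],[27,19],[30,0],[36,18],[48,0]]
[[22,18],[27,19],[30,0],[31,15],[36,18],[48,0]]
[[22,18],[27,19],[30,0],[31,15],[36,18],[48,0]]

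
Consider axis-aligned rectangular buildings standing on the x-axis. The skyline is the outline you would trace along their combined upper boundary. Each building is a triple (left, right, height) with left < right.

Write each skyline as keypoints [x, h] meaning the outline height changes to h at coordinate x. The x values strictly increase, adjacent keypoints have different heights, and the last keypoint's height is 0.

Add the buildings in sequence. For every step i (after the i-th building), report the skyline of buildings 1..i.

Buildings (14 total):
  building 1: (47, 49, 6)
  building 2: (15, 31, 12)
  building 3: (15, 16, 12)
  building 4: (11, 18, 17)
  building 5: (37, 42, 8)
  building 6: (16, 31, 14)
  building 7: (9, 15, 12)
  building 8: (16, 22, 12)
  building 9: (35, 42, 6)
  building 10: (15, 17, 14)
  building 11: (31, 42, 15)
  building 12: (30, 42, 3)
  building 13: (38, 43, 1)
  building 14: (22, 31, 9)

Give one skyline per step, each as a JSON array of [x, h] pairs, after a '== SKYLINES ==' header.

== SKYLINES ==
[[47,6],[49,0]]
[[15,12],[31,0],[47,6],[49,0]]
[[15,12],[31,0],[47,6],[49,0]]
[[11,17],[18,12],[31,0],[47,6],[49,0]]
[[11,17],[18,12],[31,0],[37,8],[42,0],[47,6],[49,0]]
[[11,17],[18,14],[31,0],[37,8],[42,0],[47,6],[49,0]]
[[9,12],[11,17],[18,14],[31,0],[37,8],[42,0],[47,6],[49,0]]
[[9,12],[11,17],[18,14],[31,0],[37,8],[42,0],[47,6],[49,0]]
[[9,12],[11,17],[18,14],[31,0],[35,6],[37,8],[42,0],[47,6],[49,0]]
[[9,12],[11,17],[18,14],[31,0],[35,6],[37,8],[42,0],[47,6],[49,0]]
[[9,12],[11,17],[18,14],[31,15],[42,0],[47,6],[49,0]]
[[9,12],[11,17],[18,14],[31,15],[42,0],[47,6],[49,0]]
[[9,12],[11,17],[18,14],[31,15],[42,1],[43,0],[47,6],[49,0]]
[[9,12],[11,17],[18,14],[31,15],[42,1],[43,0],[47,6],[49,0]]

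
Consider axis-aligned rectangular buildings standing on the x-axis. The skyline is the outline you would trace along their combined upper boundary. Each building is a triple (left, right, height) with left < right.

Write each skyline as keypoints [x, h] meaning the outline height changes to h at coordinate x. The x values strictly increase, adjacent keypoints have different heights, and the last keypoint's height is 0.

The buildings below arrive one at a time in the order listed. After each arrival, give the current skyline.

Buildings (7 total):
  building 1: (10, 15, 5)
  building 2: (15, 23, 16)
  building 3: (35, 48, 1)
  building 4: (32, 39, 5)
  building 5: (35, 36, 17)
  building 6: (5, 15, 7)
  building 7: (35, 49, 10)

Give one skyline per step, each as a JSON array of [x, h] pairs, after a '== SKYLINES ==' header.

== SKYLINES ==
[[10,5],[15,0]]
[[10,5],[15,16],[23,0]]
[[10,5],[15,16],[23,0],[35,1],[48,0]]
[[10,5],[15,16],[23,0],[32,5],[39,1],[48,0]]
[[10,5],[15,16],[23,0],[32,5],[35,17],[36,5],[39,1],[48,0]]
[[5,7],[15,16],[23,0],[32,5],[35,17],[36,5],[39,1],[48,0]]
[[5,7],[15,16],[23,0],[32,5],[35,17],[36,10],[49,0]]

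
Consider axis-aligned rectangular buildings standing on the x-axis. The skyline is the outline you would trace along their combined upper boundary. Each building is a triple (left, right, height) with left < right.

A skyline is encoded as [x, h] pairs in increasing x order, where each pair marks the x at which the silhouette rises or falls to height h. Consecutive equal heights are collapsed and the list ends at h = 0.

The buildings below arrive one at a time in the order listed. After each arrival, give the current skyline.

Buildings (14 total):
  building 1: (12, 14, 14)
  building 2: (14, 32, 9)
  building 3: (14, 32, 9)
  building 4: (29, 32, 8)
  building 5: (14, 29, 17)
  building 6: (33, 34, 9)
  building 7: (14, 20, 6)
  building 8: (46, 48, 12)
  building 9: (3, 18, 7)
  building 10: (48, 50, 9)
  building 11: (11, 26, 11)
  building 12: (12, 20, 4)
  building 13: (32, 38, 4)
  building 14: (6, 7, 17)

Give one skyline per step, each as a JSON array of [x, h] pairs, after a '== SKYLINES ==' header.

== SKYLINES ==
[[12,14],[14,0]]
[[12,14],[14,9],[32,0]]
[[12,14],[14,9],[32,0]]
[[12,14],[14,9],[32,0]]
[[12,14],[14,17],[29,9],[32,0]]
[[12,14],[14,17],[29,9],[32,0],[33,9],[34,0]]
[[12,14],[14,17],[29,9],[32,0],[33,9],[34,0]]
[[12,14],[14,17],[29,9],[32,0],[33,9],[34,0],[46,12],[48,0]]
[[3,7],[12,14],[14,17],[29,9],[32,0],[33,9],[34,0],[46,12],[48,0]]
[[3,7],[12,14],[14,17],[29,9],[32,0],[33,9],[34,0],[46,12],[48,9],[50,0]]
[[3,7],[11,11],[12,14],[14,17],[29,9],[32,0],[33,9],[34,0],[46,12],[48,9],[50,0]]
[[3,7],[11,11],[12,14],[14,17],[29,9],[32,0],[33,9],[34,0],[46,12],[48,9],[50,0]]
[[3,7],[11,11],[12,14],[14,17],[29,9],[32,4],[33,9],[34,4],[38,0],[46,12],[48,9],[50,0]]
[[3,7],[6,17],[7,7],[11,11],[12,14],[14,17],[29,9],[32,4],[33,9],[34,4],[38,0],[46,12],[48,9],[50,0]]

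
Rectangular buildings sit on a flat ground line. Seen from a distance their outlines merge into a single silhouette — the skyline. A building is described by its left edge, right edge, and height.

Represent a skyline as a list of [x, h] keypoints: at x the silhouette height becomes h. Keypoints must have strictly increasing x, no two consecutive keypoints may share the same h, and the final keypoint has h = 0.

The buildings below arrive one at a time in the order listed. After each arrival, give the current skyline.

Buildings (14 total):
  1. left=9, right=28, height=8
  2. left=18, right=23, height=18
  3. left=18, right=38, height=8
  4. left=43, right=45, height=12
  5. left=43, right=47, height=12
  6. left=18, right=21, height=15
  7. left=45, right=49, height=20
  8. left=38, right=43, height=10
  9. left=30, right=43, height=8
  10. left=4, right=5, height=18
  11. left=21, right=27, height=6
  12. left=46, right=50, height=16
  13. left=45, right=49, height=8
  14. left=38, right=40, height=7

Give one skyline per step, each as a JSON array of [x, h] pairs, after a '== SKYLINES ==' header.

== SKYLINES ==
[[9,8],[28,0]]
[[9,8],[18,18],[23,8],[28,0]]
[[9,8],[18,18],[23,8],[38,0]]
[[9,8],[18,18],[23,8],[38,0],[43,12],[45,0]]
[[9,8],[18,18],[23,8],[38,0],[43,12],[47,0]]
[[9,8],[18,18],[23,8],[38,0],[43,12],[47,0]]
[[9,8],[18,18],[23,8],[38,0],[43,12],[45,20],[49,0]]
[[9,8],[18,18],[23,8],[38,10],[43,12],[45,20],[49,0]]
[[9,8],[18,18],[23,8],[38,10],[43,12],[45,20],[49,0]]
[[4,18],[5,0],[9,8],[18,18],[23,8],[38,10],[43,12],[45,20],[49,0]]
[[4,18],[5,0],[9,8],[18,18],[23,8],[38,10],[43,12],[45,20],[49,0]]
[[4,18],[5,0],[9,8],[18,18],[23,8],[38,10],[43,12],[45,20],[49,16],[50,0]]
[[4,18],[5,0],[9,8],[18,18],[23,8],[38,10],[43,12],[45,20],[49,16],[50,0]]
[[4,18],[5,0],[9,8],[18,18],[23,8],[38,10],[43,12],[45,20],[49,16],[50,0]]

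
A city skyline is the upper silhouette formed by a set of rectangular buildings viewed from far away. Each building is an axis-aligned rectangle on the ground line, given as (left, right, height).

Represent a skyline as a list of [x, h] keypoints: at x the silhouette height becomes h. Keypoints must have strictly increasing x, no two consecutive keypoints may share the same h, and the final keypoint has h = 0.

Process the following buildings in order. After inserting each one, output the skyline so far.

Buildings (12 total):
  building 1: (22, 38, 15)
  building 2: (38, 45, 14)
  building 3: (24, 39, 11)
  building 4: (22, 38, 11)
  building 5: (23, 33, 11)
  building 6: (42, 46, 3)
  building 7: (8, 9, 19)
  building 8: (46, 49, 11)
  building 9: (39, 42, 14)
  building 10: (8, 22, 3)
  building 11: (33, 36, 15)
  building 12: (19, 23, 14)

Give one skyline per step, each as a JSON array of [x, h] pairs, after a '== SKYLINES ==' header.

== SKYLINES ==
[[22,15],[38,0]]
[[22,15],[38,14],[45,0]]
[[22,15],[38,14],[45,0]]
[[22,15],[38,14],[45,0]]
[[22,15],[38,14],[45,0]]
[[22,15],[38,14],[45,3],[46,0]]
[[8,19],[9,0],[22,15],[38,14],[45,3],[46,0]]
[[8,19],[9,0],[22,15],[38,14],[45,3],[46,11],[49,0]]
[[8,19],[9,0],[22,15],[38,14],[45,3],[46,11],[49,0]]
[[8,19],[9,3],[22,15],[38,14],[45,3],[46,11],[49,0]]
[[8,19],[9,3],[22,15],[38,14],[45,3],[46,11],[49,0]]
[[8,19],[9,3],[19,14],[22,15],[38,14],[45,3],[46,11],[49,0]]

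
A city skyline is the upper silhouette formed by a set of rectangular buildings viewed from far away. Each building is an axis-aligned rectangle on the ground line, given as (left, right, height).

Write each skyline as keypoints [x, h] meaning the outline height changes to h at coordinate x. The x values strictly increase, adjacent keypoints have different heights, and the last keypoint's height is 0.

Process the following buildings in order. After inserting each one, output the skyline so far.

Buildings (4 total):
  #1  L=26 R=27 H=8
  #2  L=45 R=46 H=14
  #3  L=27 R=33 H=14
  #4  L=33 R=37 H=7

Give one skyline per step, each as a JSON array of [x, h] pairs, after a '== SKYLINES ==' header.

== SKYLINES ==
[[26,8],[27,0]]
[[26,8],[27,0],[45,14],[46,0]]
[[26,8],[27,14],[33,0],[45,14],[46,0]]
[[26,8],[27,14],[33,7],[37,0],[45,14],[46,0]]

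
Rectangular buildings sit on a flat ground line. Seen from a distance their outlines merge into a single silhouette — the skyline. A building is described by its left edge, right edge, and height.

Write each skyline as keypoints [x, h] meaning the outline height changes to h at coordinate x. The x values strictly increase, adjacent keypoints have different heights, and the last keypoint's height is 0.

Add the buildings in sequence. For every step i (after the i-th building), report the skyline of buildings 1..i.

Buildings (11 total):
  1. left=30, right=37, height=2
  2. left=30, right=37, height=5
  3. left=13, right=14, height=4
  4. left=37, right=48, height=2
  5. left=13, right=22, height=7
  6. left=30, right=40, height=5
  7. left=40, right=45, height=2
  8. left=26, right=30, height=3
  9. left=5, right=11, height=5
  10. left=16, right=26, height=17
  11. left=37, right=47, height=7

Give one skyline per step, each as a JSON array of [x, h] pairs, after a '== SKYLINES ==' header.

== SKYLINES ==
[[30,2],[37,0]]
[[30,5],[37,0]]
[[13,4],[14,0],[30,5],[37,0]]
[[13,4],[14,0],[30,5],[37,2],[48,0]]
[[13,7],[22,0],[30,5],[37,2],[48,0]]
[[13,7],[22,0],[30,5],[40,2],[48,0]]
[[13,7],[22,0],[30,5],[40,2],[48,0]]
[[13,7],[22,0],[26,3],[30,5],[40,2],[48,0]]
[[5,5],[11,0],[13,7],[22,0],[26,3],[30,5],[40,2],[48,0]]
[[5,5],[11,0],[13,7],[16,17],[26,3],[30,5],[40,2],[48,0]]
[[5,5],[11,0],[13,7],[16,17],[26,3],[30,5],[37,7],[47,2],[48,0]]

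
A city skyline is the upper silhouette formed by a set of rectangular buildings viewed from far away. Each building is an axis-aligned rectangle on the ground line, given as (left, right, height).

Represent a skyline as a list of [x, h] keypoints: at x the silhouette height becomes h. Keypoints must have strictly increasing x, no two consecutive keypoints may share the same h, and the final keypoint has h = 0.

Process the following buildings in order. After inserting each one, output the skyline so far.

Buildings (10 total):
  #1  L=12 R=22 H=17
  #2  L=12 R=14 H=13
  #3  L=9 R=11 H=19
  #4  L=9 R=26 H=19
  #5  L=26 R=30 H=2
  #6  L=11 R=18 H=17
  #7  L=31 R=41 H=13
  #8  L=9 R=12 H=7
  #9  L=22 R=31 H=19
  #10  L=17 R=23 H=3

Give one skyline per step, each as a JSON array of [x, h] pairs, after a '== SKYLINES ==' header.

== SKYLINES ==
[[12,17],[22,0]]
[[12,17],[22,0]]
[[9,19],[11,0],[12,17],[22,0]]
[[9,19],[26,0]]
[[9,19],[26,2],[30,0]]
[[9,19],[26,2],[30,0]]
[[9,19],[26,2],[30,0],[31,13],[41,0]]
[[9,19],[26,2],[30,0],[31,13],[41,0]]
[[9,19],[31,13],[41,0]]
[[9,19],[31,13],[41,0]]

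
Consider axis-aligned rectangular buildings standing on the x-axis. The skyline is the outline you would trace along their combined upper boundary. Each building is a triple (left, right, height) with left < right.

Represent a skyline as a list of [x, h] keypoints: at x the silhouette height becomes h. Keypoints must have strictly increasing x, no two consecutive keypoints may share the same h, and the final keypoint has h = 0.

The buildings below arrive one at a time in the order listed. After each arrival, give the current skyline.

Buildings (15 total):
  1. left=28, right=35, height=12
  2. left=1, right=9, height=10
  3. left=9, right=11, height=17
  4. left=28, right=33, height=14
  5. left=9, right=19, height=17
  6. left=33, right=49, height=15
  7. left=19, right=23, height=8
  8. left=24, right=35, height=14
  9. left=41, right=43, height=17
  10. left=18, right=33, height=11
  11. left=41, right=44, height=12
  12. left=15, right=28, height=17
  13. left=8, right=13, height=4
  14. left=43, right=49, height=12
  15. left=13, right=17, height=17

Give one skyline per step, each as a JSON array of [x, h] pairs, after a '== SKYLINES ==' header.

== SKYLINES ==
[[28,12],[35,0]]
[[1,10],[9,0],[28,12],[35,0]]
[[1,10],[9,17],[11,0],[28,12],[35,0]]
[[1,10],[9,17],[11,0],[28,14],[33,12],[35,0]]
[[1,10],[9,17],[19,0],[28,14],[33,12],[35,0]]
[[1,10],[9,17],[19,0],[28,14],[33,15],[49,0]]
[[1,10],[9,17],[19,8],[23,0],[28,14],[33,15],[49,0]]
[[1,10],[9,17],[19,8],[23,0],[24,14],[33,15],[49,0]]
[[1,10],[9,17],[19,8],[23,0],[24,14],[33,15],[41,17],[43,15],[49,0]]
[[1,10],[9,17],[19,11],[24,14],[33,15],[41,17],[43,15],[49,0]]
[[1,10],[9,17],[19,11],[24,14],[33,15],[41,17],[43,15],[49,0]]
[[1,10],[9,17],[28,14],[33,15],[41,17],[43,15],[49,0]]
[[1,10],[9,17],[28,14],[33,15],[41,17],[43,15],[49,0]]
[[1,10],[9,17],[28,14],[33,15],[41,17],[43,15],[49,0]]
[[1,10],[9,17],[28,14],[33,15],[41,17],[43,15],[49,0]]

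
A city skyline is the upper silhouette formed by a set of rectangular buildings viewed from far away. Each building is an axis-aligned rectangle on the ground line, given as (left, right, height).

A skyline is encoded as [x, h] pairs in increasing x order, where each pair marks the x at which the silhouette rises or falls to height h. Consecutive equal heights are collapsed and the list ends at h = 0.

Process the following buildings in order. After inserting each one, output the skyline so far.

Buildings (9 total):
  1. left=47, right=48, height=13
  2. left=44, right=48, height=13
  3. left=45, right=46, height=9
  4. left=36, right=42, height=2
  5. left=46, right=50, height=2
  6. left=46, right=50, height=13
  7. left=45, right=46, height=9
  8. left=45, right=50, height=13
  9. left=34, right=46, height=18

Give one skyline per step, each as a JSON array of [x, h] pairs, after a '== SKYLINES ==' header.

== SKYLINES ==
[[47,13],[48,0]]
[[44,13],[48,0]]
[[44,13],[48,0]]
[[36,2],[42,0],[44,13],[48,0]]
[[36,2],[42,0],[44,13],[48,2],[50,0]]
[[36,2],[42,0],[44,13],[50,0]]
[[36,2],[42,0],[44,13],[50,0]]
[[36,2],[42,0],[44,13],[50,0]]
[[34,18],[46,13],[50,0]]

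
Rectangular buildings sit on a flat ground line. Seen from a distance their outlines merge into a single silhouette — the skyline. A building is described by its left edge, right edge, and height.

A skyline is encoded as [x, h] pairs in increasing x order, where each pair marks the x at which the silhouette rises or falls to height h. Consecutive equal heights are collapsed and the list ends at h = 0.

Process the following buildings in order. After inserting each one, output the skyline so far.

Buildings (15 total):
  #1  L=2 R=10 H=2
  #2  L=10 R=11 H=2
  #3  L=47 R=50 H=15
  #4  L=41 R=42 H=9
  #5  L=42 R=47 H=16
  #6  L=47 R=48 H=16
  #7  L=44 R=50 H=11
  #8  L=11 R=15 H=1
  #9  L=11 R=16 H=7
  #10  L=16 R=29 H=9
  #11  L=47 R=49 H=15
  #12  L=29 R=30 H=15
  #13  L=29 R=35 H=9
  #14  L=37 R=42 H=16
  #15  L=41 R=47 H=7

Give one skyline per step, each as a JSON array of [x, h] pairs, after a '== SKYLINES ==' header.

== SKYLINES ==
[[2,2],[10,0]]
[[2,2],[11,0]]
[[2,2],[11,0],[47,15],[50,0]]
[[2,2],[11,0],[41,9],[42,0],[47,15],[50,0]]
[[2,2],[11,0],[41,9],[42,16],[47,15],[50,0]]
[[2,2],[11,0],[41,9],[42,16],[48,15],[50,0]]
[[2,2],[11,0],[41,9],[42,16],[48,15],[50,0]]
[[2,2],[11,1],[15,0],[41,9],[42,16],[48,15],[50,0]]
[[2,2],[11,7],[16,0],[41,9],[42,16],[48,15],[50,0]]
[[2,2],[11,7],[16,9],[29,0],[41,9],[42,16],[48,15],[50,0]]
[[2,2],[11,7],[16,9],[29,0],[41,9],[42,16],[48,15],[50,0]]
[[2,2],[11,7],[16,9],[29,15],[30,0],[41,9],[42,16],[48,15],[50,0]]
[[2,2],[11,7],[16,9],[29,15],[30,9],[35,0],[41,9],[42,16],[48,15],[50,0]]
[[2,2],[11,7],[16,9],[29,15],[30,9],[35,0],[37,16],[48,15],[50,0]]
[[2,2],[11,7],[16,9],[29,15],[30,9],[35,0],[37,16],[48,15],[50,0]]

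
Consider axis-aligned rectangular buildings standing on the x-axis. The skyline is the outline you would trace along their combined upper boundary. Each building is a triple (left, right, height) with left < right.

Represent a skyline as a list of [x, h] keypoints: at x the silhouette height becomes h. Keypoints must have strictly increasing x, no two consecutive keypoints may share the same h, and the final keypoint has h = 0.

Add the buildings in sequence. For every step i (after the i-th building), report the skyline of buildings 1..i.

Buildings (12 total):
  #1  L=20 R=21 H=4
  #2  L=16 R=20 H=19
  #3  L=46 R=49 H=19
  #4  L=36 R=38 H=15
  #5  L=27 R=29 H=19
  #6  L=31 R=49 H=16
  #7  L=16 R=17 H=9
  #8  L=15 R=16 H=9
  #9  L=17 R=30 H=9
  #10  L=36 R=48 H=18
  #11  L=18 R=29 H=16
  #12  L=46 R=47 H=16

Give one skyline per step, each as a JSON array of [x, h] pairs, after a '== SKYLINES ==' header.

== SKYLINES ==
[[20,4],[21,0]]
[[16,19],[20,4],[21,0]]
[[16,19],[20,4],[21,0],[46,19],[49,0]]
[[16,19],[20,4],[21,0],[36,15],[38,0],[46,19],[49,0]]
[[16,19],[20,4],[21,0],[27,19],[29,0],[36,15],[38,0],[46,19],[49,0]]
[[16,19],[20,4],[21,0],[27,19],[29,0],[31,16],[46,19],[49,0]]
[[16,19],[20,4],[21,0],[27,19],[29,0],[31,16],[46,19],[49,0]]
[[15,9],[16,19],[20,4],[21,0],[27,19],[29,0],[31,16],[46,19],[49,0]]
[[15,9],[16,19],[20,9],[27,19],[29,9],[30,0],[31,16],[46,19],[49,0]]
[[15,9],[16,19],[20,9],[27,19],[29,9],[30,0],[31,16],[36,18],[46,19],[49,0]]
[[15,9],[16,19],[20,16],[27,19],[29,9],[30,0],[31,16],[36,18],[46,19],[49,0]]
[[15,9],[16,19],[20,16],[27,19],[29,9],[30,0],[31,16],[36,18],[46,19],[49,0]]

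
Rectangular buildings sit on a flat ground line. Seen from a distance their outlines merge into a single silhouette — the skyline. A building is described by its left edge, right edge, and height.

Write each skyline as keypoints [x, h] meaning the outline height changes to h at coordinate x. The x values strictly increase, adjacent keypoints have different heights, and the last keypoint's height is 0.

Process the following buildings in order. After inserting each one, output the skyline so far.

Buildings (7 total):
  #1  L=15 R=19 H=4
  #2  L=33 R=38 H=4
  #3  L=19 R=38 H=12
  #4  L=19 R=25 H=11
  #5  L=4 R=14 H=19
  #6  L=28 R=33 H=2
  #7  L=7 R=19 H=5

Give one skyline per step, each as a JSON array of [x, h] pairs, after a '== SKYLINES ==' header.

== SKYLINES ==
[[15,4],[19,0]]
[[15,4],[19,0],[33,4],[38,0]]
[[15,4],[19,12],[38,0]]
[[15,4],[19,12],[38,0]]
[[4,19],[14,0],[15,4],[19,12],[38,0]]
[[4,19],[14,0],[15,4],[19,12],[38,0]]
[[4,19],[14,5],[19,12],[38,0]]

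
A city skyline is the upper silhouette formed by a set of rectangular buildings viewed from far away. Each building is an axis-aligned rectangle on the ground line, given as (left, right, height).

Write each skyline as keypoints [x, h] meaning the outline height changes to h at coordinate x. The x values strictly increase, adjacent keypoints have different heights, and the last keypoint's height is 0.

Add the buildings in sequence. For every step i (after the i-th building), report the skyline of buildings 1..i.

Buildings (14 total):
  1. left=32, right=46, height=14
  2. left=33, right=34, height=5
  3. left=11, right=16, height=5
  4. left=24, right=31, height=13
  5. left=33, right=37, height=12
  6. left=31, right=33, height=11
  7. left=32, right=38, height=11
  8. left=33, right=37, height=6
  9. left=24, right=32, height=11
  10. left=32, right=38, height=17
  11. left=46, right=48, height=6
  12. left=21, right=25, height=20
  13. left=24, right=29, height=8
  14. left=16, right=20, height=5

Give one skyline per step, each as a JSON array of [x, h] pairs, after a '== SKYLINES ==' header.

== SKYLINES ==
[[32,14],[46,0]]
[[32,14],[46,0]]
[[11,5],[16,0],[32,14],[46,0]]
[[11,5],[16,0],[24,13],[31,0],[32,14],[46,0]]
[[11,5],[16,0],[24,13],[31,0],[32,14],[46,0]]
[[11,5],[16,0],[24,13],[31,11],[32,14],[46,0]]
[[11,5],[16,0],[24,13],[31,11],[32,14],[46,0]]
[[11,5],[16,0],[24,13],[31,11],[32,14],[46,0]]
[[11,5],[16,0],[24,13],[31,11],[32,14],[46,0]]
[[11,5],[16,0],[24,13],[31,11],[32,17],[38,14],[46,0]]
[[11,5],[16,0],[24,13],[31,11],[32,17],[38,14],[46,6],[48,0]]
[[11,5],[16,0],[21,20],[25,13],[31,11],[32,17],[38,14],[46,6],[48,0]]
[[11,5],[16,0],[21,20],[25,13],[31,11],[32,17],[38,14],[46,6],[48,0]]
[[11,5],[20,0],[21,20],[25,13],[31,11],[32,17],[38,14],[46,6],[48,0]]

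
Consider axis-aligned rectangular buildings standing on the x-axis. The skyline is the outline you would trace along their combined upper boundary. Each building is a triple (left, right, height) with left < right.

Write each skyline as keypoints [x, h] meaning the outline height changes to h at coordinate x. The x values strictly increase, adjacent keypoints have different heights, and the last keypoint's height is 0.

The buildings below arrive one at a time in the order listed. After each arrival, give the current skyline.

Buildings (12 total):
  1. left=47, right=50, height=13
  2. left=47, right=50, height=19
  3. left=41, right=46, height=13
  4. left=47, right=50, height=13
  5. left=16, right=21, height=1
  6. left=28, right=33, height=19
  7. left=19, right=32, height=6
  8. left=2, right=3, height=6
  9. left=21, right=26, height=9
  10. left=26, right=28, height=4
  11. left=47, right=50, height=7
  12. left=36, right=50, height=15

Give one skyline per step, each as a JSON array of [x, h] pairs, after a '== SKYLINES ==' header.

== SKYLINES ==
[[47,13],[50,0]]
[[47,19],[50,0]]
[[41,13],[46,0],[47,19],[50,0]]
[[41,13],[46,0],[47,19],[50,0]]
[[16,1],[21,0],[41,13],[46,0],[47,19],[50,0]]
[[16,1],[21,0],[28,19],[33,0],[41,13],[46,0],[47,19],[50,0]]
[[16,1],[19,6],[28,19],[33,0],[41,13],[46,0],[47,19],[50,0]]
[[2,6],[3,0],[16,1],[19,6],[28,19],[33,0],[41,13],[46,0],[47,19],[50,0]]
[[2,6],[3,0],[16,1],[19,6],[21,9],[26,6],[28,19],[33,0],[41,13],[46,0],[47,19],[50,0]]
[[2,6],[3,0],[16,1],[19,6],[21,9],[26,6],[28,19],[33,0],[41,13],[46,0],[47,19],[50,0]]
[[2,6],[3,0],[16,1],[19,6],[21,9],[26,6],[28,19],[33,0],[41,13],[46,0],[47,19],[50,0]]
[[2,6],[3,0],[16,1],[19,6],[21,9],[26,6],[28,19],[33,0],[36,15],[47,19],[50,0]]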